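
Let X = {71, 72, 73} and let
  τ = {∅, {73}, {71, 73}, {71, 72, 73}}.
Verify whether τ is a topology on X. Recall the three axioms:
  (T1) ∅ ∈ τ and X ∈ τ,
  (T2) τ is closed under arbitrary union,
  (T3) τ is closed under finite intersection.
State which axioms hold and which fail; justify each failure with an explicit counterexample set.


τ IS a topology on X.

Axiom (T1): ∅ ∈ τ? Yes; X ∈ τ? Yes.
Axiom (T2/T3): check pairwise unions and intersections of members of τ.
All pairwise intersections and unions checked — each lies in τ. Therefore τ satisfies (T1), (T2), (T3): it IS a topology on X.


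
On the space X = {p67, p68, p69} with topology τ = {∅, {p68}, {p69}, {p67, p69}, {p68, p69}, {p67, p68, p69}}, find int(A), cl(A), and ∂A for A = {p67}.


int(A) = ∅, cl(A) = {p67}, ∂A = {p67}.

Closed sets in (X, τ) are complements of opens:
  closed(X, τ) = {∅, {p67}, {p68}, {p67, p68}, {p67, p69}, {p67, p68, p69}}.
int(A) = ⋃ {U ∈ τ : U ⊆ A}. Opens contained in A: ∅.
Taking the union of these: int(A) = ∅.
cl(A) = ⋂ {C closed : A ⊆ C}. Closed sets containing A: {p67}, {p67, p68}, {p67, p69}, {p67, p68, p69}.
Intersecting these: cl(A) = {p67}.
∂A = cl(A) ∖ int(A) = {p67} ∖ ∅ = {p67}.


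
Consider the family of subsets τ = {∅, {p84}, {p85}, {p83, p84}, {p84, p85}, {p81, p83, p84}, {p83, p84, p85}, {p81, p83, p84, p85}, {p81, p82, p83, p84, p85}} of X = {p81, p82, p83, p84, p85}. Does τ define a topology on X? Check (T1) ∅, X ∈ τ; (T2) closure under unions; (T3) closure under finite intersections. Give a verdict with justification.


τ IS a topology on X.

Axiom (T1): ∅ ∈ τ? Yes; X ∈ τ? Yes.
Axiom (T2/T3): check pairwise unions and intersections of members of τ.
All pairwise intersections and unions checked — each lies in τ. Therefore τ satisfies (T1), (T2), (T3): it IS a topology on X.


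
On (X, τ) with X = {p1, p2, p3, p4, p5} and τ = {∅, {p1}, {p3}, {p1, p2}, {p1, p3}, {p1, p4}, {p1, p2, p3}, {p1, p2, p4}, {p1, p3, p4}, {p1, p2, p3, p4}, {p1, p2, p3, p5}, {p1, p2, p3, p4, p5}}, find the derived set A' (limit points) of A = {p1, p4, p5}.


A' = {p2, p4, p5}

For each x ∈ X, list the open sets U ∈ τ with x ∈ U, then check whether U ∩ (A ∖ {x}) ≠ ∅ for every such U.
  x = p1: open {p1} ∋ x has {p1} ∩ (A ∖ {p1}) = ∅, so x is NOT a limit point.
  x = p2: opens ∋ x are {p1, p2}, {p1, p2, p3}, {p1, p2, p4}, {p1, p2, p3, p4}, {p1, p2, p3, p5}, {p1, p2, p3, p4, p5}; each meets A ∖ {p2}, so x IS a limit point.
  x = p3: open {p3} ∋ x has {p3} ∩ (A ∖ {p3}) = ∅, so x is NOT a limit point.
  x = p4: opens ∋ x are {p1, p4}, {p1, p2, p4}, {p1, p3, p4}, {p1, p2, p3, p4}, {p1, p2, p3, p4, p5}; each meets A ∖ {p4}, so x IS a limit point.
  x = p5: opens ∋ x are {p1, p2, p3, p5}, {p1, p2, p3, p4, p5}; each meets A ∖ {p5}, so x IS a limit point.
Collecting: A' = {p2, p4, p5}.


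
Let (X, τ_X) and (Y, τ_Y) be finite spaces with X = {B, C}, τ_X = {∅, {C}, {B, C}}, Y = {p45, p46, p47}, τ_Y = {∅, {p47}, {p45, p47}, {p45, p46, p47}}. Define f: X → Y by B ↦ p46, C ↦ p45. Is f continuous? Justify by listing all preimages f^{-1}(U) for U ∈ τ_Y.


f IS continuous.

Compute f^{-1}(U) for each U ∈ τ_Y:
  U = ∅: f^{-1}(U) = ∅ ∈ τ_X ✓.
  U = {p47}: f^{-1}(U) = ∅ ∈ τ_X ✓.
  U = {p45, p47}: f^{-1}(U) = {C} ∈ τ_X ✓.
  U = {p45, p46, p47}: f^{-1}(U) = {B, C} ∈ τ_X ✓.
Every preimage lies in τ_X, so f IS continuous.


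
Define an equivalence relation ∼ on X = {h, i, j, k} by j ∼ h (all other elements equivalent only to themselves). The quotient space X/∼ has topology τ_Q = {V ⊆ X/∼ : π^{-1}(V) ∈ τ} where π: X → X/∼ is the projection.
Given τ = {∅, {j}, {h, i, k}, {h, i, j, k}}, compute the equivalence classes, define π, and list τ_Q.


X/∼ = {[h=j], [i], [k]}; |τ_Q| = 2.

Equivalence classes: [h=j], [i], [k].
Quotient map π: X → X/∼ sends h ↦ [h=j], i ↦ [i], j ↦ [h=j], k ↦ [k].
For each subset V ⊆ X/∼, compute π^{-1}(V) ⊆ X and check whether π^{-1}(V) ∈ τ. V is open in τ_Q iff π^{-1}(V) ∈ τ.
  V = {}: π^{-1}(V) = ∅ ∈ τ ✓.
  V = {[h=j]}: π^{-1}(V) = {h, j} ∉ τ ✗.
  V = {[i]}: π^{-1}(V) = {i} ∉ τ ✗.
  V = {[h=j], [i]}: π^{-1}(V) = {h, i, j} ∉ τ ✗.
  V = {[k]}: π^{-1}(V) = {k} ∉ τ ✗.
  V = {[h=j], [k]}: π^{-1}(V) = {h, j, k} ∉ τ ✗.
  V = {[i], [k]}: π^{-1}(V) = {i, k} ∉ τ ✗.
  V = {[h=j], [i], [k]}: π^{-1}(V) = {h, i, j, k} ∈ τ ✓.
Open sets in the quotient: τ_Q = {{}, {[h=j], [i], [k]}} (2 elements).


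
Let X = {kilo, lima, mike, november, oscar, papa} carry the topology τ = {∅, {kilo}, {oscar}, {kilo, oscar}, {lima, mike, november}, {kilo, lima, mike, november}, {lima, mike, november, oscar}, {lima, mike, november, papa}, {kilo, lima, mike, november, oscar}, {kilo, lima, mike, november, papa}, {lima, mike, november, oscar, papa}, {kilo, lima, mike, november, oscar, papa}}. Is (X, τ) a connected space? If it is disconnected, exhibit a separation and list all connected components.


(X, τ) is disconnected; components = [{kilo}, {oscar}, {lima, mike, november, papa}].

Find clopen sets (U ∈ τ with X ∖ U ∈ τ):
  U = ∅, X ∖ U = {kilo, lima, mike, november, oscar, papa} — both open, so U is clopen.
  U = {kilo}, X ∖ U = {lima, mike, november, oscar, papa} — both open, so U is clopen.
  U = {oscar}, X ∖ U = {kilo, lima, mike, november, papa} — both open, so U is clopen.
  U = {kilo, oscar}, X ∖ U = {lima, mike, november, papa} — both open, so U is clopen.
  U = {lima, mike, november, papa}, X ∖ U = {kilo, oscar} — both open, so U is clopen.
  U = {kilo, lima, mike, november, papa}, X ∖ U = {oscar} — both open, so U is clopen.
  U = {lima, mike, november, oscar, papa}, X ∖ U = {kilo} — both open, so U is clopen.
  U = {kilo, lima, mike, november, oscar, papa}, X ∖ U = ∅ — both open, so U is clopen.
Nontrivial clopen(s) exist: e.g. {kilo, oscar}. So (X, τ) is disconnected.
Compute connected components by grouping points that agree on all clopens:
  component: {kilo}
  component: {oscar}
  component: {lima, mike, november, papa}


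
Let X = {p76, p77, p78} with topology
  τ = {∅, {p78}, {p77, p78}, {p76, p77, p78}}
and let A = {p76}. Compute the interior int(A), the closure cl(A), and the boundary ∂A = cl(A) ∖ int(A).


int(A) = ∅, cl(A) = {p76}, ∂A = {p76}.

Closed sets in (X, τ) are complements of opens:
  closed(X, τ) = {∅, {p76}, {p76, p77}, {p76, p77, p78}}.
int(A) = ⋃ {U ∈ τ : U ⊆ A}. Opens contained in A: ∅.
Taking the union of these: int(A) = ∅.
cl(A) = ⋂ {C closed : A ⊆ C}. Closed sets containing A: {p76}, {p76, p77}, {p76, p77, p78}.
Intersecting these: cl(A) = {p76}.
∂A = cl(A) ∖ int(A) = {p76} ∖ ∅ = {p76}.


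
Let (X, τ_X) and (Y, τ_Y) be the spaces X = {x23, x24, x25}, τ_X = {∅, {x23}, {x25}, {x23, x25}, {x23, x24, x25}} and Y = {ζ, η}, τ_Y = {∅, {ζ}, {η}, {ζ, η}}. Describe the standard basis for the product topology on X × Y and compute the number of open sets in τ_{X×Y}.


Basis B = {∅ × ∅, {x23} × {ζ}, {x23} × {η}, {x25} × {ζ}, {x25} × {η}, {x23} × {ζ, η}, {x23, x25} × {ζ}, {x23, x25} × {η}, {x25} × {ζ, η}, {x23, x24, x25} × {ζ}, {x23, x24, x25} × {η}, {x23, x25} × {ζ, η}, {x23, x24, x25} × {ζ, η}}; |τ_{X×Y}| = 25.

Enumerate products U × V with U ∈ τ_X, V ∈ τ_Y (deduplicated):
  ∅ × ∅ = {} (∅)
  {x23} × {ζ} = {(x23,ζ)}
  {x23} × {η} = {(x23,η)}
  {x25} × {ζ} = {(x25,ζ)}
  {x25} × {η} = {(x25,η)}
  {x23} × {ζ, η} = {(x23,ζ), (x23,η)}
  {x23, x25} × {ζ} = {(x23,ζ), (x25,ζ)}
  {x23, x25} × {η} = {(x23,η), (x25,η)}
  {x25} × {ζ, η} = {(x25,ζ), (x25,η)}
  {x23, x24, x25} × {ζ} = {(x23,ζ), (x24,ζ), (x25,ζ)}
  {x23, x24, x25} × {η} = {(x23,η), (x24,η), (x25,η)}
  {x23, x25} × {ζ, η} = {(x23,ζ), (x23,η), (x25,ζ), (x25,η)}
  {x23, x24, x25} × {ζ, η} = {(x23,ζ), (x23,η), (x24,ζ), (x24,η), (x25,ζ), (x25,η)}
These 13 distinct sets form the basis B.
Close under arbitrary unions to get τ_{X×Y}; counting gives |τ_{X×Y}| = 25.


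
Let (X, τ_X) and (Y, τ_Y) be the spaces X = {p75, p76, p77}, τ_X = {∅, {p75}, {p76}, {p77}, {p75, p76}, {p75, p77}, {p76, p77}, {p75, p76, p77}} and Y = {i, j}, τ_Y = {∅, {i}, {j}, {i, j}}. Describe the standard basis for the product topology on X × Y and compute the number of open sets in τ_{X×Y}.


Basis B = {∅ × ∅, {p75} × {i}, {p75} × {j}, {p76} × {i}, {p76} × {j}, {p77} × {i}, {p77} × {j}, {p75} × {i, j}, {p75, p76} × {i}, {p75, p77} × {i}, {p75, p76} × {j}, {p75, p77} × {j}, {p76} × {i, j}, {p76, p77} × {i}, {p76, p77} × {j}, {p77} × {i, j}, {p75, p76, p77} × {i}, {p75, p76, p77} × {j}, {p75, p76} × {i, j}, {p75, p77} × {i, j}, {p76, p77} × {i, j}, {p75, p76, p77} × {i, j}}; |τ_{X×Y}| = 64.

Enumerate products U × V with U ∈ τ_X, V ∈ τ_Y (deduplicated):
  ∅ × ∅ = {} (∅)
  {p75} × {i} = {(p75,i)}
  {p75} × {j} = {(p75,j)}
  {p76} × {i} = {(p76,i)}
  {p76} × {j} = {(p76,j)}
  {p77} × {i} = {(p77,i)}
  {p77} × {j} = {(p77,j)}
  {p75} × {i, j} = {(p75,i), (p75,j)}
  {p75, p76} × {i} = {(p75,i), (p76,i)}
  {p75, p77} × {i} = {(p75,i), (p77,i)}
  {p75, p76} × {j} = {(p75,j), (p76,j)}
  {p75, p77} × {j} = {(p75,j), (p77,j)}
  {p76} × {i, j} = {(p76,i), (p76,j)}
  {p76, p77} × {i} = {(p76,i), (p77,i)}
  {p76, p77} × {j} = {(p76,j), (p77,j)}
  {p77} × {i, j} = {(p77,i), (p77,j)}
  {p75, p76, p77} × {i} = {(p75,i), (p76,i), (p77,i)}
  {p75, p76, p77} × {j} = {(p75,j), (p76,j), (p77,j)}
  {p75, p76} × {i, j} = {(p75,i), (p75,j), (p76,i), (p76,j)}
  {p75, p77} × {i, j} = {(p75,i), (p75,j), (p77,i), (p77,j)}
  {p76, p77} × {i, j} = {(p76,i), (p76,j), (p77,i), (p77,j)}
  {p75, p76, p77} × {i, j} = {(p75,i), (p75,j), (p76,i), (p76,j), (p77,i), (p77,j)}
These 22 distinct sets form the basis B.
Close under arbitrary unions to get τ_{X×Y}; counting gives |τ_{X×Y}| = 64.


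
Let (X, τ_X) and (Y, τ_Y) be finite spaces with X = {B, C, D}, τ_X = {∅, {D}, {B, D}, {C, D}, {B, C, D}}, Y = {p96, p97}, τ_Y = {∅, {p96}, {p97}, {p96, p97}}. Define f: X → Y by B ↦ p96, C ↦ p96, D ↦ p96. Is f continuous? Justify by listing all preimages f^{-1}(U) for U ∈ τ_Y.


f IS continuous.

Compute f^{-1}(U) for each U ∈ τ_Y:
  U = ∅: f^{-1}(U) = ∅ ∈ τ_X ✓.
  U = {p96}: f^{-1}(U) = {B, C, D} ∈ τ_X ✓.
  U = {p97}: f^{-1}(U) = ∅ ∈ τ_X ✓.
  U = {p96, p97}: f^{-1}(U) = {B, C, D} ∈ τ_X ✓.
Every preimage lies in τ_X, so f IS continuous.


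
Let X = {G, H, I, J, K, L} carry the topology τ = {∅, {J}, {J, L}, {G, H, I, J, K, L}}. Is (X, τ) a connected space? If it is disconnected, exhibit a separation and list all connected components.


(X, τ) is connected.

Find clopen sets (U ∈ τ with X ∖ U ∈ τ):
  U = ∅, X ∖ U = {G, H, I, J, K, L} — both open, so U is clopen.
  U = {G, H, I, J, K, L}, X ∖ U = ∅ — both open, so U is clopen.
Only trivial clopens (∅ and X) exist, so (X, τ) is connected.
Compute connected components by grouping points that agree on all clopens:
  component: {G, H, I, J, K, L}


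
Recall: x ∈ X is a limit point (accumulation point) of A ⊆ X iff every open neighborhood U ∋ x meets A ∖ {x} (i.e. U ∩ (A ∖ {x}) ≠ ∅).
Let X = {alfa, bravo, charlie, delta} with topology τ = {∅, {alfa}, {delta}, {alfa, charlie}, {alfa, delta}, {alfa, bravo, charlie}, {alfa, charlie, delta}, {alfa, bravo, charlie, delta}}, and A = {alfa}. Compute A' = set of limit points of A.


A' = {bravo, charlie}

For each x ∈ X, list the open sets U ∈ τ with x ∈ U, then check whether U ∩ (A ∖ {x}) ≠ ∅ for every such U.
  x = alfa: open {alfa} ∋ x has {alfa} ∩ (A ∖ {alfa}) = ∅, so x is NOT a limit point.
  x = bravo: opens ∋ x are {alfa, bravo, charlie}, {alfa, bravo, charlie, delta}; each meets A ∖ {bravo}, so x IS a limit point.
  x = charlie: opens ∋ x are {alfa, charlie}, {alfa, bravo, charlie}, {alfa, charlie, delta}, {alfa, bravo, charlie, delta}; each meets A ∖ {charlie}, so x IS a limit point.
  x = delta: open {delta} ∋ x has {delta} ∩ (A ∖ {delta}) = ∅, so x is NOT a limit point.
Collecting: A' = {bravo, charlie}.


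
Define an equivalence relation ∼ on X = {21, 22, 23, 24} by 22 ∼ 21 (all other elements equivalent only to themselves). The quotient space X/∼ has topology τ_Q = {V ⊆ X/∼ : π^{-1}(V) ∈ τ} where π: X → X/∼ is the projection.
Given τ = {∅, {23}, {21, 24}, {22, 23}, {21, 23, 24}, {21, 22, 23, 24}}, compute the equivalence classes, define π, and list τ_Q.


X/∼ = {[21=22], [23], [24]}; |τ_Q| = 3.

Equivalence classes: [21=22], [23], [24].
Quotient map π: X → X/∼ sends 21 ↦ [21=22], 22 ↦ [21=22], 23 ↦ [23], 24 ↦ [24].
For each subset V ⊆ X/∼, compute π^{-1}(V) ⊆ X and check whether π^{-1}(V) ∈ τ. V is open in τ_Q iff π^{-1}(V) ∈ τ.
  V = {}: π^{-1}(V) = ∅ ∈ τ ✓.
  V = {[21=22]}: π^{-1}(V) = {21, 22} ∉ τ ✗.
  V = {[23]}: π^{-1}(V) = {23} ∈ τ ✓.
  V = {[21=22], [23]}: π^{-1}(V) = {21, 22, 23} ∉ τ ✗.
  V = {[24]}: π^{-1}(V) = {24} ∉ τ ✗.
  V = {[21=22], [24]}: π^{-1}(V) = {21, 22, 24} ∉ τ ✗.
  V = {[23], [24]}: π^{-1}(V) = {23, 24} ∉ τ ✗.
  V = {[21=22], [23], [24]}: π^{-1}(V) = {21, 22, 23, 24} ∈ τ ✓.
Open sets in the quotient: τ_Q = {{}, {[23]}, {[21=22], [23], [24]}} (3 elements).


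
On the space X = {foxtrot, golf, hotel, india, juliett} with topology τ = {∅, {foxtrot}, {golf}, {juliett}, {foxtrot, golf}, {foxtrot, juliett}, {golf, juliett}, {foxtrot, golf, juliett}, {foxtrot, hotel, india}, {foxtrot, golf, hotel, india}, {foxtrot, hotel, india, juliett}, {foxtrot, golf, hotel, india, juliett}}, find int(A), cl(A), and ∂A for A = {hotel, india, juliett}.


int(A) = {juliett}, cl(A) = {hotel, india, juliett}, ∂A = {hotel, india}.

Closed sets in (X, τ) are complements of opens:
  closed(X, τ) = {∅, {golf}, {juliett}, {golf, juliett}, {hotel, india}, {foxtrot, hotel, india}, {golf, hotel, india}, {hotel, india, juliett}, {foxtrot, golf, hotel, india}, {foxtrot, hotel, india, juliett}, {golf, hotel, india, juliett}, {foxtrot, golf, hotel, india, juliett}}.
int(A) = ⋃ {U ∈ τ : U ⊆ A}. Opens contained in A: ∅, {juliett}.
Taking the union of these: int(A) = {juliett}.
cl(A) = ⋂ {C closed : A ⊆ C}. Closed sets containing A: {hotel, india, juliett}, {foxtrot, hotel, india, juliett}, {golf, hotel, india, juliett}, {foxtrot, golf, hotel, india, juliett}.
Intersecting these: cl(A) = {hotel, india, juliett}.
∂A = cl(A) ∖ int(A) = {hotel, india, juliett} ∖ {juliett} = {hotel, india}.


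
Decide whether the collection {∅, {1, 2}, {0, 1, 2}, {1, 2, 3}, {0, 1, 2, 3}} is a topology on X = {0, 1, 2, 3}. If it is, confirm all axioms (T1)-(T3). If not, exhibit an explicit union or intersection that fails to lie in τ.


τ IS a topology on X.

Axiom (T1): ∅ ∈ τ? Yes; X ∈ τ? Yes.
Axiom (T2/T3): check pairwise unions and intersections of members of τ.
All pairwise intersections and unions checked — each lies in τ. Therefore τ satisfies (T1), (T2), (T3): it IS a topology on X.


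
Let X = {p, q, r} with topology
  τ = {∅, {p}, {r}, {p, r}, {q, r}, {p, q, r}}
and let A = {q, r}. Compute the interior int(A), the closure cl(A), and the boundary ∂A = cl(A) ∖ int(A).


int(A) = {q, r}, cl(A) = {q, r}, ∂A = ∅.

Closed sets in (X, τ) are complements of opens:
  closed(X, τ) = {∅, {p}, {q}, {p, q}, {q, r}, {p, q, r}}.
int(A) = ⋃ {U ∈ τ : U ⊆ A}. Opens contained in A: ∅, {r}, {q, r}.
Taking the union of these: int(A) = {q, r}.
cl(A) = ⋂ {C closed : A ⊆ C}. Closed sets containing A: {q, r}, {p, q, r}.
Intersecting these: cl(A) = {q, r}.
∂A = cl(A) ∖ int(A) = {q, r} ∖ {q, r} = ∅.


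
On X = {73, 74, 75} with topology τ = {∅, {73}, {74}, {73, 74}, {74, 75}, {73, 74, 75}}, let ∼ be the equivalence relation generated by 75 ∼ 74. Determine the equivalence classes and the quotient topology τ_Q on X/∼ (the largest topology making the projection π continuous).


X/∼ = {[73], [74=75]}; |τ_Q| = 4.

Equivalence classes: [73], [74=75].
Quotient map π: X → X/∼ sends 73 ↦ [73], 74 ↦ [74=75], 75 ↦ [74=75].
For each subset V ⊆ X/∼, compute π^{-1}(V) ⊆ X and check whether π^{-1}(V) ∈ τ. V is open in τ_Q iff π^{-1}(V) ∈ τ.
  V = {}: π^{-1}(V) = ∅ ∈ τ ✓.
  V = {[73]}: π^{-1}(V) = {73} ∈ τ ✓.
  V = {[74=75]}: π^{-1}(V) = {74, 75} ∈ τ ✓.
  V = {[73], [74=75]}: π^{-1}(V) = {73, 74, 75} ∈ τ ✓.
Open sets in the quotient: τ_Q = {{}, {[73]}, {[74=75]}, {[73], [74=75]}} (4 elements).


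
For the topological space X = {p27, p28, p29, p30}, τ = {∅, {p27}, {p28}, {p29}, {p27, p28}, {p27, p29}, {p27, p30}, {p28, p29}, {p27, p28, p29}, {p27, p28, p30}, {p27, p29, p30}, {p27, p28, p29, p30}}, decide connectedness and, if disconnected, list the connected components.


(X, τ) is disconnected; components = [{p28}, {p29}, {p27, p30}].

Find clopen sets (U ∈ τ with X ∖ U ∈ τ):
  U = ∅, X ∖ U = {p27, p28, p29, p30} — both open, so U is clopen.
  U = {p28}, X ∖ U = {p27, p29, p30} — both open, so U is clopen.
  U = {p29}, X ∖ U = {p27, p28, p30} — both open, so U is clopen.
  U = {p27, p30}, X ∖ U = {p28, p29} — both open, so U is clopen.
  U = {p28, p29}, X ∖ U = {p27, p30} — both open, so U is clopen.
  U = {p27, p28, p30}, X ∖ U = {p29} — both open, so U is clopen.
  U = {p27, p29, p30}, X ∖ U = {p28} — both open, so U is clopen.
  U = {p27, p28, p29, p30}, X ∖ U = ∅ — both open, so U is clopen.
Nontrivial clopen(s) exist: e.g. {p28, p29}. So (X, τ) is disconnected.
Compute connected components by grouping points that agree on all clopens:
  component: {p28}
  component: {p29}
  component: {p27, p30}


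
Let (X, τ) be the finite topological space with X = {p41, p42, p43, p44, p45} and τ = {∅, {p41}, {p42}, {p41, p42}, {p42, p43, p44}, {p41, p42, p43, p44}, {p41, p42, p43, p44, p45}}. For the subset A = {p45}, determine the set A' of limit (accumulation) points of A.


A' = ∅

For each x ∈ X, list the open sets U ∈ τ with x ∈ U, then check whether U ∩ (A ∖ {x}) ≠ ∅ for every such U.
  x = p41: open {p41} ∋ x has {p41} ∩ (A ∖ {p41}) = ∅, so x is NOT a limit point.
  x = p42: open {p42} ∋ x has {p42} ∩ (A ∖ {p42}) = ∅, so x is NOT a limit point.
  x = p43: open {p42, p43, p44} ∋ x has {p42, p43, p44} ∩ (A ∖ {p43}) = ∅, so x is NOT a limit point.
  x = p44: open {p42, p43, p44} ∋ x has {p42, p43, p44} ∩ (A ∖ {p44}) = ∅, so x is NOT a limit point.
  x = p45: open {p41, p42, p43, p44, p45} ∋ x has {p41, p42, p43, p44, p45} ∩ (A ∖ {p45}) = ∅, so x is NOT a limit point.
Collecting: A' = ∅.


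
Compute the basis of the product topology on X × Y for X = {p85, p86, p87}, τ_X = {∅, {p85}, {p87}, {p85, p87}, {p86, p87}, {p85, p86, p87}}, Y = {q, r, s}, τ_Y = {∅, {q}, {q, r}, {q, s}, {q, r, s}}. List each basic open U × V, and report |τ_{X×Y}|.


Basis B = {∅ × ∅, {p85} × {q}, {p87} × {q}, {p85} × {q, r}, {p85} × {q, s}, {p85, p87} × {q}, {p86, p87} × {q}, {p87} × {q, r}, {p87} × {q, s}, {p85} × {q, r, s}, {p85, p86, p87} × {q}, {p87} × {q, r, s}, {p85, p87} × {q, r}, {p85, p87} × {q, s}, {p86, p87} × {q, r}, {p86, p87} × {q, s}, {p85, p87} × {q, r, s}, {p85, p86, p87} × {q, r}, {p85, p86, p87} × {q, s}, {p86, p87} × {q, r, s}, {p85, p86, p87} × {q, r, s}}; |τ_{X×Y}| = 70.

Enumerate products U × V with U ∈ τ_X, V ∈ τ_Y (deduplicated):
  ∅ × ∅ = {} (∅)
  {p85} × {q} = {(p85,q)}
  {p87} × {q} = {(p87,q)}
  {p85} × {q, r} = {(p85,q), (p85,r)}
  {p85} × {q, s} = {(p85,q), (p85,s)}
  {p85, p87} × {q} = {(p85,q), (p87,q)}
  {p86, p87} × {q} = {(p86,q), (p87,q)}
  {p87} × {q, r} = {(p87,q), (p87,r)}
  {p87} × {q, s} = {(p87,q), (p87,s)}
  {p85} × {q, r, s} = {(p85,q), (p85,r), (p85,s)}
  {p85, p86, p87} × {q} = {(p85,q), (p86,q), (p87,q)}
  {p87} × {q, r, s} = {(p87,q), (p87,r), (p87,s)}
  {p85, p87} × {q, r} = {(p85,q), (p85,r), (p87,q), (p87,r)}
  {p85, p87} × {q, s} = {(p85,q), (p85,s), (p87,q), (p87,s)}
  {p86, p87} × {q, r} = {(p86,q), (p86,r), (p87,q), (p87,r)}
  {p86, p87} × {q, s} = {(p86,q), (p86,s), (p87,q), (p87,s)}
  {p85, p87} × {q, r, s} = {(p85,q), (p85,r), (p85,s), (p87,q), (p87,r), (p87,s)}
  {p85, p86, p87} × {q, r} = {(p85,q), (p85,r), (p86,q), (p86,r), (p87,q), (p87,r)}
  {p85, p86, p87} × {q, s} = {(p85,q), (p85,s), (p86,q), (p86,s), (p87,q), (p87,s)}
  {p86, p87} × {q, r, s} = {(p86,q), (p86,r), (p86,s), (p87,q), (p87,r), (p87,s)}
  {p85, p86, p87} × {q, r, s} = {(p85,q), (p85,r), (p85,s), (p86,q), (p86,r), (p86,s), (p87,q), (p87,r), (p87,s)}
These 21 distinct sets form the basis B.
Close under arbitrary unions to get τ_{X×Y}; counting gives |τ_{X×Y}| = 70.


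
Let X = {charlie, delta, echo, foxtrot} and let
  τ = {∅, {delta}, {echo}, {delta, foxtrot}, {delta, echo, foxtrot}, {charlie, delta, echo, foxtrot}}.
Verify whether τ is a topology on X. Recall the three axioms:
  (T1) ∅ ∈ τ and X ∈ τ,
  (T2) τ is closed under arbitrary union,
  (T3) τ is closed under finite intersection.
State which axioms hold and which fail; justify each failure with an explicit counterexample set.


τ is NOT a topology on X.

Axiom (T1): ∅ ∈ τ? Yes; X ∈ τ? Yes.
Axiom (T2/T3): check pairwise unions and intersections of members of τ.
Counterexample for (T2): {delta} ∪ {echo} = {delta, echo} ∉ τ. Therefore τ is NOT a topology.


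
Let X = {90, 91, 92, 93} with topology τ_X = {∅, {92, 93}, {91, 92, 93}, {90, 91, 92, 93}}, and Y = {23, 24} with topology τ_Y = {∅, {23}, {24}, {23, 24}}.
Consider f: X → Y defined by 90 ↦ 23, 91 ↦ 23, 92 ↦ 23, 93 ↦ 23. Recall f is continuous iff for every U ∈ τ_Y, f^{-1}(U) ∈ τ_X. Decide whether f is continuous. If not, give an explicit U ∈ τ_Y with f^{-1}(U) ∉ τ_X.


f IS continuous.

Compute f^{-1}(U) for each U ∈ τ_Y:
  U = ∅: f^{-1}(U) = ∅ ∈ τ_X ✓.
  U = {23}: f^{-1}(U) = {90, 91, 92, 93} ∈ τ_X ✓.
  U = {24}: f^{-1}(U) = ∅ ∈ τ_X ✓.
  U = {23, 24}: f^{-1}(U) = {90, 91, 92, 93} ∈ τ_X ✓.
Every preimage lies in τ_X, so f IS continuous.


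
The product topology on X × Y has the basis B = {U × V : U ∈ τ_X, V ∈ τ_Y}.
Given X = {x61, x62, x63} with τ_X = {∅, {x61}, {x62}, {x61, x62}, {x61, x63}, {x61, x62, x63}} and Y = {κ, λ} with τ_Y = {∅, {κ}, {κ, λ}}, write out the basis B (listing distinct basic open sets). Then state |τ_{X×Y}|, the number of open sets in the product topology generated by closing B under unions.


Basis B = {∅ × ∅, {x61} × {κ}, {x62} × {κ}, {x61} × {κ, λ}, {x61, x62} × {κ}, {x61, x63} × {κ}, {x62} × {κ, λ}, {x61, x62, x63} × {κ}, {x61, x62} × {κ, λ}, {x61, x63} × {κ, λ}, {x61, x62, x63} × {κ, λ}}; |τ_{X×Y}| = 18.

Enumerate products U × V with U ∈ τ_X, V ∈ τ_Y (deduplicated):
  ∅ × ∅ = {} (∅)
  {x61} × {κ} = {(x61,κ)}
  {x62} × {κ} = {(x62,κ)}
  {x61} × {κ, λ} = {(x61,κ), (x61,λ)}
  {x61, x62} × {κ} = {(x61,κ), (x62,κ)}
  {x61, x63} × {κ} = {(x61,κ), (x63,κ)}
  {x62} × {κ, λ} = {(x62,κ), (x62,λ)}
  {x61, x62, x63} × {κ} = {(x61,κ), (x62,κ), (x63,κ)}
  {x61, x62} × {κ, λ} = {(x61,κ), (x61,λ), (x62,κ), (x62,λ)}
  {x61, x63} × {κ, λ} = {(x61,κ), (x61,λ), (x63,κ), (x63,λ)}
  {x61, x62, x63} × {κ, λ} = {(x61,κ), (x61,λ), (x62,κ), (x62,λ), (x63,κ), (x63,λ)}
These 11 distinct sets form the basis B.
Close under arbitrary unions to get τ_{X×Y}; counting gives |τ_{X×Y}| = 18.


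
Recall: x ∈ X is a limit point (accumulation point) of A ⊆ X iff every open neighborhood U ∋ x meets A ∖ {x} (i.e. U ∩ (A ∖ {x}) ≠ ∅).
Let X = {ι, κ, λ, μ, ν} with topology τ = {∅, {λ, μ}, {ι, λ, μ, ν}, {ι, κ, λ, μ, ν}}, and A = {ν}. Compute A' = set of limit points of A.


A' = {ι, κ}

For each x ∈ X, list the open sets U ∈ τ with x ∈ U, then check whether U ∩ (A ∖ {x}) ≠ ∅ for every such U.
  x = ι: opens ∋ x are {ι, λ, μ, ν}, {ι, κ, λ, μ, ν}; each meets A ∖ {ι}, so x IS a limit point.
  x = κ: opens ∋ x are {ι, κ, λ, μ, ν}; each meets A ∖ {κ}, so x IS a limit point.
  x = λ: open {λ, μ} ∋ x has {λ, μ} ∩ (A ∖ {λ}) = ∅, so x is NOT a limit point.
  x = μ: open {λ, μ} ∋ x has {λ, μ} ∩ (A ∖ {μ}) = ∅, so x is NOT a limit point.
  x = ν: open {ι, λ, μ, ν} ∋ x has {ι, λ, μ, ν} ∩ (A ∖ {ν}) = ∅, so x is NOT a limit point.
Collecting: A' = {ι, κ}.


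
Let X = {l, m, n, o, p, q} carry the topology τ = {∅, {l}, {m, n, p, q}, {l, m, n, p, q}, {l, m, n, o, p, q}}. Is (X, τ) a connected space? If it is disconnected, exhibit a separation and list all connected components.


(X, τ) is connected.

Find clopen sets (U ∈ τ with X ∖ U ∈ τ):
  U = ∅, X ∖ U = {l, m, n, o, p, q} — both open, so U is clopen.
  U = {l, m, n, o, p, q}, X ∖ U = ∅ — both open, so U is clopen.
Only trivial clopens (∅ and X) exist, so (X, τ) is connected.
Compute connected components by grouping points that agree on all clopens:
  component: {l, m, n, o, p, q}


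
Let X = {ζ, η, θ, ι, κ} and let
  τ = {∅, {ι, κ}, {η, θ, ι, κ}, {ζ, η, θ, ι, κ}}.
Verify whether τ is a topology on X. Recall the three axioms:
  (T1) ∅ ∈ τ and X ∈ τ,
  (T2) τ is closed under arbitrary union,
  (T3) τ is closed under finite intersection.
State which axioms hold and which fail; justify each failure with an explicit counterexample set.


τ IS a topology on X.

Axiom (T1): ∅ ∈ τ? Yes; X ∈ τ? Yes.
Axiom (T2/T3): check pairwise unions and intersections of members of τ.
All pairwise intersections and unions checked — each lies in τ. Therefore τ satisfies (T1), (T2), (T3): it IS a topology on X.


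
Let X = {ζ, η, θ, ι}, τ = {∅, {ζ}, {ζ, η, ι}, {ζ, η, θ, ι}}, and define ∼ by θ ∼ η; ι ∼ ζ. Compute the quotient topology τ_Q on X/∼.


X/∼ = {[ζ=ι], [η=θ]}; |τ_Q| = 2.

Equivalence classes: [ζ=ι], [η=θ].
Quotient map π: X → X/∼ sends ζ ↦ [ζ=ι], η ↦ [η=θ], θ ↦ [η=θ], ι ↦ [ζ=ι].
For each subset V ⊆ X/∼, compute π^{-1}(V) ⊆ X and check whether π^{-1}(V) ∈ τ. V is open in τ_Q iff π^{-1}(V) ∈ τ.
  V = {}: π^{-1}(V) = ∅ ∈ τ ✓.
  V = {[ζ=ι]}: π^{-1}(V) = {ζ, ι} ∉ τ ✗.
  V = {[η=θ]}: π^{-1}(V) = {η, θ} ∉ τ ✗.
  V = {[ζ=ι], [η=θ]}: π^{-1}(V) = {ζ, η, θ, ι} ∈ τ ✓.
Open sets in the quotient: τ_Q = {{}, {[ζ=ι], [η=θ]}} (2 elements).


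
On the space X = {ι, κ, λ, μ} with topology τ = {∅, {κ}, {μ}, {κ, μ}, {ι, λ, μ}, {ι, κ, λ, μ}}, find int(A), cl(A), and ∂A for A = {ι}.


int(A) = ∅, cl(A) = {ι, λ}, ∂A = {ι, λ}.

Closed sets in (X, τ) are complements of opens:
  closed(X, τ) = {∅, {κ}, {ι, λ}, {ι, κ, λ}, {ι, λ, μ}, {ι, κ, λ, μ}}.
int(A) = ⋃ {U ∈ τ : U ⊆ A}. Opens contained in A: ∅.
Taking the union of these: int(A) = ∅.
cl(A) = ⋂ {C closed : A ⊆ C}. Closed sets containing A: {ι, λ}, {ι, κ, λ}, {ι, λ, μ}, {ι, κ, λ, μ}.
Intersecting these: cl(A) = {ι, λ}.
∂A = cl(A) ∖ int(A) = {ι, λ} ∖ ∅ = {ι, λ}.


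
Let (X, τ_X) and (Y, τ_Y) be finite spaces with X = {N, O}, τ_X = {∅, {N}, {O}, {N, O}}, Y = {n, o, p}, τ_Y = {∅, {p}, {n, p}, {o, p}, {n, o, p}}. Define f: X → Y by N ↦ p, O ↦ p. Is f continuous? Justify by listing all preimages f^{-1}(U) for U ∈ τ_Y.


f IS continuous.

Compute f^{-1}(U) for each U ∈ τ_Y:
  U = ∅: f^{-1}(U) = ∅ ∈ τ_X ✓.
  U = {p}: f^{-1}(U) = {N, O} ∈ τ_X ✓.
  U = {n, p}: f^{-1}(U) = {N, O} ∈ τ_X ✓.
  U = {o, p}: f^{-1}(U) = {N, O} ∈ τ_X ✓.
  U = {n, o, p}: f^{-1}(U) = {N, O} ∈ τ_X ✓.
Every preimage lies in τ_X, so f IS continuous.


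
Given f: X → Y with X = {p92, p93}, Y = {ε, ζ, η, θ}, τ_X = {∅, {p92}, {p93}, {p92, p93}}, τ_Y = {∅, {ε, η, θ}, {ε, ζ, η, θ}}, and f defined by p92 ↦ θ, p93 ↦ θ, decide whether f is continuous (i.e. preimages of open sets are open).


f IS continuous.

Compute f^{-1}(U) for each U ∈ τ_Y:
  U = ∅: f^{-1}(U) = ∅ ∈ τ_X ✓.
  U = {ε, η, θ}: f^{-1}(U) = {p92, p93} ∈ τ_X ✓.
  U = {ε, ζ, η, θ}: f^{-1}(U) = {p92, p93} ∈ τ_X ✓.
Every preimage lies in τ_X, so f IS continuous.


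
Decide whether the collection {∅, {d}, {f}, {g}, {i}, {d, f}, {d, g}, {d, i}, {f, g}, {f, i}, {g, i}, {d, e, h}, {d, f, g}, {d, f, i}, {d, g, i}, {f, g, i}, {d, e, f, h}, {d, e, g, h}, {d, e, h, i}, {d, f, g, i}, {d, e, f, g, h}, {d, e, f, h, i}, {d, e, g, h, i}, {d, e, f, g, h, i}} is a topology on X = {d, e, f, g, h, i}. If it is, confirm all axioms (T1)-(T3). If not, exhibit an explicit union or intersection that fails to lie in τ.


τ IS a topology on X.

Axiom (T1): ∅ ∈ τ? Yes; X ∈ τ? Yes.
Axiom (T2/T3): check pairwise unions and intersections of members of τ.
All pairwise intersections and unions checked — each lies in τ. Therefore τ satisfies (T1), (T2), (T3): it IS a topology on X.


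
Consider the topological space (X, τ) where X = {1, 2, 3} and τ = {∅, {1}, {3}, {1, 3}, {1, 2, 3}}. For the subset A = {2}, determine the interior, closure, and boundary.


int(A) = ∅, cl(A) = {2}, ∂A = {2}.

Closed sets in (X, τ) are complements of opens:
  closed(X, τ) = {∅, {2}, {1, 2}, {2, 3}, {1, 2, 3}}.
int(A) = ⋃ {U ∈ τ : U ⊆ A}. Opens contained in A: ∅.
Taking the union of these: int(A) = ∅.
cl(A) = ⋂ {C closed : A ⊆ C}. Closed sets containing A: {2}, {1, 2}, {2, 3}, {1, 2, 3}.
Intersecting these: cl(A) = {2}.
∂A = cl(A) ∖ int(A) = {2} ∖ ∅ = {2}.


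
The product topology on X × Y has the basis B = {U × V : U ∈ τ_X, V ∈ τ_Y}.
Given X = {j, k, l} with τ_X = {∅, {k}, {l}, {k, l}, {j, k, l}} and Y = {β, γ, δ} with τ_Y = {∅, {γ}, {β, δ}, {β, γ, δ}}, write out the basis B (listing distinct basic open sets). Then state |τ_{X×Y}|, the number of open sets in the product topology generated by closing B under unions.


Basis B = {∅ × ∅, {k} × {γ}, {l} × {γ}, {k} × {β, δ}, {k, l} × {γ}, {l} × {β, δ}, {j, k, l} × {γ}, {k} × {β, γ, δ}, {l} × {β, γ, δ}, {k, l} × {β, δ}, {j, k, l} × {β, δ}, {k, l} × {β, γ, δ}, {j, k, l} × {β, γ, δ}}; |τ_{X×Y}| = 25.

Enumerate products U × V with U ∈ τ_X, V ∈ τ_Y (deduplicated):
  ∅ × ∅ = {} (∅)
  {k} × {γ} = {(k,γ)}
  {l} × {γ} = {(l,γ)}
  {k} × {β, δ} = {(k,β), (k,δ)}
  {k, l} × {γ} = {(k,γ), (l,γ)}
  {l} × {β, δ} = {(l,β), (l,δ)}
  {j, k, l} × {γ} = {(j,γ), (k,γ), (l,γ)}
  {k} × {β, γ, δ} = {(k,β), (k,γ), (k,δ)}
  {l} × {β, γ, δ} = {(l,β), (l,γ), (l,δ)}
  {k, l} × {β, δ} = {(k,β), (k,δ), (l,β), (l,δ)}
  {j, k, l} × {β, δ} = {(j,β), (j,δ), (k,β), (k,δ), (l,β), (l,δ)}
  {k, l} × {β, γ, δ} = {(k,β), (k,γ), (k,δ), (l,β), (l,γ), (l,δ)}
  {j, k, l} × {β, γ, δ} = {(j,β), (j,γ), (j,δ), (k,β), (k,γ), (k,δ), (l,β), (l,γ), (l,δ)}
These 13 distinct sets form the basis B.
Close under arbitrary unions to get τ_{X×Y}; counting gives |τ_{X×Y}| = 25.


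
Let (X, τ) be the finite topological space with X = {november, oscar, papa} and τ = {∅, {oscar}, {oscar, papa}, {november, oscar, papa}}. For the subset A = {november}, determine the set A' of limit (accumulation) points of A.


A' = ∅

For each x ∈ X, list the open sets U ∈ τ with x ∈ U, then check whether U ∩ (A ∖ {x}) ≠ ∅ for every such U.
  x = november: open {november, oscar, papa} ∋ x has {november, oscar, papa} ∩ (A ∖ {november}) = ∅, so x is NOT a limit point.
  x = oscar: open {oscar} ∋ x has {oscar} ∩ (A ∖ {oscar}) = ∅, so x is NOT a limit point.
  x = papa: open {oscar, papa} ∋ x has {oscar, papa} ∩ (A ∖ {papa}) = ∅, so x is NOT a limit point.
Collecting: A' = ∅.


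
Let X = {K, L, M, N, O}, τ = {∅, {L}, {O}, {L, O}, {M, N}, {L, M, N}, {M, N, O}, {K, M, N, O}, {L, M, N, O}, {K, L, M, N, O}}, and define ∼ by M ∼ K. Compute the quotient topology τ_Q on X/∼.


X/∼ = {[K=M], [L], [N], [O]}; |τ_Q| = 6.

Equivalence classes: [K=M], [L], [N], [O].
Quotient map π: X → X/∼ sends K ↦ [K=M], L ↦ [L], M ↦ [K=M], N ↦ [N], O ↦ [O].
For each subset V ⊆ X/∼, compute π^{-1}(V) ⊆ X and check whether π^{-1}(V) ∈ τ. V is open in τ_Q iff π^{-1}(V) ∈ τ.
  V = {}: π^{-1}(V) = ∅ ∈ τ ✓.
  V = {[K=M]}: π^{-1}(V) = {K, M} ∉ τ ✗.
  V = {[L]}: π^{-1}(V) = {L} ∈ τ ✓.
  V = {[K=M], [L]}: π^{-1}(V) = {K, L, M} ∉ τ ✗.
  V = {[N]}: π^{-1}(V) = {N} ∉ τ ✗.
  V = {[K=M], [N]}: π^{-1}(V) = {K, M, N} ∉ τ ✗.
  V = {[L], [N]}: π^{-1}(V) = {L, N} ∉ τ ✗.
  V = {[K=M], [L], [N]}: π^{-1}(V) = {K, L, M, N} ∉ τ ✗.
  V = {[O]}: π^{-1}(V) = {O} ∈ τ ✓.
  V = {[K=M], [O]}: π^{-1}(V) = {K, M, O} ∉ τ ✗.
  V = {[L], [O]}: π^{-1}(V) = {L, O} ∈ τ ✓.
  V = {[K=M], [L], [O]}: π^{-1}(V) = {K, L, M, O} ∉ τ ✗.
  V = {[N], [O]}: π^{-1}(V) = {N, O} ∉ τ ✗.
  V = {[K=M], [N], [O]}: π^{-1}(V) = {K, M, N, O} ∈ τ ✓.
  V = {[L], [N], [O]}: π^{-1}(V) = {L, N, O} ∉ τ ✗.
  V = {[K=M], [L], [N], [O]}: π^{-1}(V) = {K, L, M, N, O} ∈ τ ✓.
Open sets in the quotient: τ_Q = {{}, {[L]}, {[O]}, {[L], [O]}, {[K=M], [N], [O]}, {[K=M], [L], [N], [O]}} (6 elements).


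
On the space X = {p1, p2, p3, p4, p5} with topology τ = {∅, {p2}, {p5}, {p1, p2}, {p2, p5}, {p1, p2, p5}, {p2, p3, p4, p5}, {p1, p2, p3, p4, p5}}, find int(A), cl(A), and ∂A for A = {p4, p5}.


int(A) = {p5}, cl(A) = {p3, p4, p5}, ∂A = {p3, p4}.

Closed sets in (X, τ) are complements of opens:
  closed(X, τ) = {∅, {p1}, {p3, p4}, {p1, p3, p4}, {p3, p4, p5}, {p1, p2, p3, p4}, {p1, p3, p4, p5}, {p1, p2, p3, p4, p5}}.
int(A) = ⋃ {U ∈ τ : U ⊆ A}. Opens contained in A: ∅, {p5}.
Taking the union of these: int(A) = {p5}.
cl(A) = ⋂ {C closed : A ⊆ C}. Closed sets containing A: {p3, p4, p5}, {p1, p3, p4, p5}, {p1, p2, p3, p4, p5}.
Intersecting these: cl(A) = {p3, p4, p5}.
∂A = cl(A) ∖ int(A) = {p3, p4, p5} ∖ {p5} = {p3, p4}.


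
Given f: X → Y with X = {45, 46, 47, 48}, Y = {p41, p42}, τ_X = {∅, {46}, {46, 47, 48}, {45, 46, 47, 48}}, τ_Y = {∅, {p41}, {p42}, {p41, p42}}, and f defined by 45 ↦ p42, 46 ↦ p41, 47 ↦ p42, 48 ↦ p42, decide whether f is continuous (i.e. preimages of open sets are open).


f is NOT continuous.

Compute f^{-1}(U) for each U ∈ τ_Y:
  U = ∅: f^{-1}(U) = ∅ ∈ τ_X ✓.
  U = {p41}: f^{-1}(U) = {46} ∈ τ_X ✓.
  U = {p42}: f^{-1}(U) = {45, 47, 48} ∉ τ_X ✗.
  U = {p41, p42}: f^{-1}(U) = {45, 46, 47, 48} ∈ τ_X ✓.
Found U = {p42} with f^{-1}(U) = {45, 47, 48} not in τ_X. Therefore f is NOT continuous.


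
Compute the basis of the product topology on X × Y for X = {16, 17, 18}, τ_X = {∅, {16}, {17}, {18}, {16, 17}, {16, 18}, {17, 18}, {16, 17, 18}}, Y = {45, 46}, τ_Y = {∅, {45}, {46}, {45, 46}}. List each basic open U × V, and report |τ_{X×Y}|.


Basis B = {∅ × ∅, {16} × {45}, {16} × {46}, {17} × {45}, {17} × {46}, {18} × {45}, {18} × {46}, {16} × {45, 46}, {16, 17} × {45}, {16, 18} × {45}, {16, 17} × {46}, {16, 18} × {46}, {17} × {45, 46}, {17, 18} × {45}, {17, 18} × {46}, {18} × {45, 46}, {16, 17, 18} × {45}, {16, 17, 18} × {46}, {16, 17} × {45, 46}, {16, 18} × {45, 46}, {17, 18} × {45, 46}, {16, 17, 18} × {45, 46}}; |τ_{X×Y}| = 64.

Enumerate products U × V with U ∈ τ_X, V ∈ τ_Y (deduplicated):
  ∅ × ∅ = {} (∅)
  {16} × {45} = {(16,45)}
  {16} × {46} = {(16,46)}
  {17} × {45} = {(17,45)}
  {17} × {46} = {(17,46)}
  {18} × {45} = {(18,45)}
  {18} × {46} = {(18,46)}
  {16} × {45, 46} = {(16,45), (16,46)}
  {16, 17} × {45} = {(16,45), (17,45)}
  {16, 18} × {45} = {(16,45), (18,45)}
  {16, 17} × {46} = {(16,46), (17,46)}
  {16, 18} × {46} = {(16,46), (18,46)}
  {17} × {45, 46} = {(17,45), (17,46)}
  {17, 18} × {45} = {(17,45), (18,45)}
  {17, 18} × {46} = {(17,46), (18,46)}
  {18} × {45, 46} = {(18,45), (18,46)}
  {16, 17, 18} × {45} = {(16,45), (17,45), (18,45)}
  {16, 17, 18} × {46} = {(16,46), (17,46), (18,46)}
  {16, 17} × {45, 46} = {(16,45), (16,46), (17,45), (17,46)}
  {16, 18} × {45, 46} = {(16,45), (16,46), (18,45), (18,46)}
  {17, 18} × {45, 46} = {(17,45), (17,46), (18,45), (18,46)}
  {16, 17, 18} × {45, 46} = {(16,45), (16,46), (17,45), (17,46), (18,45), (18,46)}
These 22 distinct sets form the basis B.
Close under arbitrary unions to get τ_{X×Y}; counting gives |τ_{X×Y}| = 64.


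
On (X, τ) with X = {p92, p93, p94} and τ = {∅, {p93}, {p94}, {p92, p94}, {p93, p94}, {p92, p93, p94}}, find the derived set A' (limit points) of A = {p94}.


A' = {p92}

For each x ∈ X, list the open sets U ∈ τ with x ∈ U, then check whether U ∩ (A ∖ {x}) ≠ ∅ for every such U.
  x = p92: opens ∋ x are {p92, p94}, {p92, p93, p94}; each meets A ∖ {p92}, so x IS a limit point.
  x = p93: open {p93} ∋ x has {p93} ∩ (A ∖ {p93}) = ∅, so x is NOT a limit point.
  x = p94: open {p94} ∋ x has {p94} ∩ (A ∖ {p94}) = ∅, so x is NOT a limit point.
Collecting: A' = {p92}.


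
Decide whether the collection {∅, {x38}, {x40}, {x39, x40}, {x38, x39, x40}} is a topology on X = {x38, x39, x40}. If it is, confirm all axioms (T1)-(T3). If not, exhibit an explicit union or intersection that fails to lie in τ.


τ is NOT a topology on X.

Axiom (T1): ∅ ∈ τ? Yes; X ∈ τ? Yes.
Axiom (T2/T3): check pairwise unions and intersections of members of τ.
Counterexample for (T2): {x38} ∪ {x40} = {x38, x40} ∉ τ. Therefore τ is NOT a topology.


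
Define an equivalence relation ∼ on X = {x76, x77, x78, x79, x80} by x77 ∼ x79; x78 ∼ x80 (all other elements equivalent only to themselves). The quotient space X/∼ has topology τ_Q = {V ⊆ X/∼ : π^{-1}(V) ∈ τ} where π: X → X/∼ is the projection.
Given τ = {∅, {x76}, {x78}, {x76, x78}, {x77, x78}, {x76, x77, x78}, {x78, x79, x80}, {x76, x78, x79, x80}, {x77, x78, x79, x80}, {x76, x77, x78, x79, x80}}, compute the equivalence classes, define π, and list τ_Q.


X/∼ = {[x76], [x77=x79], [x78=x80]}; |τ_Q| = 4.

Equivalence classes: [x76], [x77=x79], [x78=x80].
Quotient map π: X → X/∼ sends x76 ↦ [x76], x77 ↦ [x77=x79], x78 ↦ [x78=x80], x79 ↦ [x77=x79], x80 ↦ [x78=x80].
For each subset V ⊆ X/∼, compute π^{-1}(V) ⊆ X and check whether π^{-1}(V) ∈ τ. V is open in τ_Q iff π^{-1}(V) ∈ τ.
  V = {}: π^{-1}(V) = ∅ ∈ τ ✓.
  V = {[x76]}: π^{-1}(V) = {x76} ∈ τ ✓.
  V = {[x77=x79]}: π^{-1}(V) = {x77, x79} ∉ τ ✗.
  V = {[x76], [x77=x79]}: π^{-1}(V) = {x76, x77, x79} ∉ τ ✗.
  V = {[x78=x80]}: π^{-1}(V) = {x78, x80} ∉ τ ✗.
  V = {[x76], [x78=x80]}: π^{-1}(V) = {x76, x78, x80} ∉ τ ✗.
  V = {[x77=x79], [x78=x80]}: π^{-1}(V) = {x77, x78, x79, x80} ∈ τ ✓.
  V = {[x76], [x77=x79], [x78=x80]}: π^{-1}(V) = {x76, x77, x78, x79, x80} ∈ τ ✓.
Open sets in the quotient: τ_Q = {{}, {[x76]}, {[x77=x79], [x78=x80]}, {[x76], [x77=x79], [x78=x80]}} (4 elements).


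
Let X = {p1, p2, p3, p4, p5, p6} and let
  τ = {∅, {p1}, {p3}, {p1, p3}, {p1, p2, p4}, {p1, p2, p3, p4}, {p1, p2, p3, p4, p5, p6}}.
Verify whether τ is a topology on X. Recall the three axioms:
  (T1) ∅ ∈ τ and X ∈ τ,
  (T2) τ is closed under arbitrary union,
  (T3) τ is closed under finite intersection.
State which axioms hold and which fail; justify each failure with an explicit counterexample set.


τ IS a topology on X.

Axiom (T1): ∅ ∈ τ? Yes; X ∈ τ? Yes.
Axiom (T2/T3): check pairwise unions and intersections of members of τ.
All pairwise intersections and unions checked — each lies in τ. Therefore τ satisfies (T1), (T2), (T3): it IS a topology on X.


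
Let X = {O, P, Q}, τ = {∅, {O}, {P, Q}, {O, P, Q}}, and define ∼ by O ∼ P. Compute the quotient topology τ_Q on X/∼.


X/∼ = {[O=P], [Q]}; |τ_Q| = 2.

Equivalence classes: [O=P], [Q].
Quotient map π: X → X/∼ sends O ↦ [O=P], P ↦ [O=P], Q ↦ [Q].
For each subset V ⊆ X/∼, compute π^{-1}(V) ⊆ X and check whether π^{-1}(V) ∈ τ. V is open in τ_Q iff π^{-1}(V) ∈ τ.
  V = {}: π^{-1}(V) = ∅ ∈ τ ✓.
  V = {[O=P]}: π^{-1}(V) = {O, P} ∉ τ ✗.
  V = {[Q]}: π^{-1}(V) = {Q} ∉ τ ✗.
  V = {[O=P], [Q]}: π^{-1}(V) = {O, P, Q} ∈ τ ✓.
Open sets in the quotient: τ_Q = {{}, {[O=P], [Q]}} (2 elements).
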